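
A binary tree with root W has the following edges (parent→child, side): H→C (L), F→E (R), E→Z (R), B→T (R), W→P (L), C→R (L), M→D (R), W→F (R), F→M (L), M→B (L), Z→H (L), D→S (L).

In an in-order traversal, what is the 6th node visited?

S

In-order visits the left subtree, then the node, then the right subtree.
At W: go left to P.
  P is a leaf — visit P.
Visit W.
At W: go right to F.
  At F: go left to M.
    At M: go left to B.
      At B: no left child.
      Visit B.
      At B: go right to T.
        T is a leaf — visit T.
    Visit M.
    At M: go right to D.
      At D: go left to S.
        S is a leaf — visit S.
      Visit D.
      At D: no right child.
  Visit F.
  At F: go right to E.
    At E: no left child.
    Visit E.
    At E: go right to Z.
      At Z: go left to H.
        At H: go left to C.
          At C: go left to R.
            R is a leaf — visit R.
          Visit C.
          At C: no right child.
        Visit H.
        At H: no right child.
      Visit Z.
      At Z: no right child.
Full in-order sequence: P, W, B, T, M, S, D, F, E, R, C, H, Z.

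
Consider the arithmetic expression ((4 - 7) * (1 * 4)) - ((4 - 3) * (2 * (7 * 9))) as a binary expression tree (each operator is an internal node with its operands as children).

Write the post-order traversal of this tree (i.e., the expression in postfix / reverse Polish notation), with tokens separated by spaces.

Post-order on an expression tree gives postfix notation: for each operator, emit left operand, right operand, then the operator.

4 7 - 1 4 * * 4 3 - 2 7 9 * * * -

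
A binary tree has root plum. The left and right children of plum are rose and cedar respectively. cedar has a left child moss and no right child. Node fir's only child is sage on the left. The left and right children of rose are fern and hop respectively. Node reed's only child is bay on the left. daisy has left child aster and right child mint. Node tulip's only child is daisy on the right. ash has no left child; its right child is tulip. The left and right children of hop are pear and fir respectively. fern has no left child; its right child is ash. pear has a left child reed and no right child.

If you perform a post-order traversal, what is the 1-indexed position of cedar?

Post-order visits the left subtree, then the right subtree, then the node.
At plum: go left to rose.
  At rose: go left to fern.
    At fern: no left child.
    At fern: go right to ash.
      At ash: no left child.
      At ash: go right to tulip.
        At tulip: no left child.
        At tulip: go right to daisy.
          At daisy: go left to aster.
            aster is a leaf — visit aster.
          At daisy: go right to mint.
            mint is a leaf — visit mint.
          Visit daisy.
        Visit tulip.
      Visit ash.
    Visit fern.
  At rose: go right to hop.
    At hop: go left to pear.
      At pear: go left to reed.
        At reed: go left to bay.
          bay is a leaf — visit bay.
        At reed: no right child.
        Visit reed.
      At pear: no right child.
      Visit pear.
    At hop: go right to fir.
      At fir: go left to sage.
        sage is a leaf — visit sage.
      At fir: no right child.
      Visit fir.
    Visit hop.
  Visit rose.
At plum: go right to cedar.
  At cedar: go left to moss.
    moss is a leaf — visit moss.
  At cedar: no right child.
  Visit cedar.
Visit plum.
Full post-order sequence: aster, mint, daisy, tulip, ash, fern, bay, reed, pear, sage, fir, hop, rose, moss, cedar, plum.

15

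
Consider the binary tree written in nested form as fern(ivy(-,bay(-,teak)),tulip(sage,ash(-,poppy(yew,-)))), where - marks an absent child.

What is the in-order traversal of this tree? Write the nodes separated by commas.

ivy, bay, teak, fern, sage, tulip, ash, yew, poppy

In-order visits the left subtree, then the node, then the right subtree.
At fern: go left to ivy.
  At ivy: no left child.
  Visit ivy.
  At ivy: go right to bay.
    At bay: no left child.
    Visit bay.
    At bay: go right to teak.
      teak is a leaf — visit teak.
Visit fern.
At fern: go right to tulip.
  At tulip: go left to sage.
    sage is a leaf — visit sage.
  Visit tulip.
  At tulip: go right to ash.
    At ash: no left child.
    Visit ash.
    At ash: go right to poppy.
      At poppy: go left to yew.
        yew is a leaf — visit yew.
      Visit poppy.
      At poppy: no right child.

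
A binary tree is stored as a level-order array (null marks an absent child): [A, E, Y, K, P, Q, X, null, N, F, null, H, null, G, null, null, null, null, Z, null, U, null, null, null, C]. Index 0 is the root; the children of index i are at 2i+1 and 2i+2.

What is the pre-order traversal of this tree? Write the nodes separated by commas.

A, E, K, N, Z, P, F, U, Y, Q, H, C, X, G

Pre-order visits the node, then its left subtree, then its right subtree.
Visit A.
At A: go left to E.
  Visit E.
  At E: go left to K.
    Visit K.
    At K: no left child.
    At K: go right to N.
      Visit N.
      At N: no left child.
      At N: go right to Z.
        Z is a leaf — visit Z.
  At E: go right to P.
    Visit P.
    At P: go left to F.
      Visit F.
      At F: no left child.
      At F: go right to U.
        U is a leaf — visit U.
    At P: no right child.
At A: go right to Y.
  Visit Y.
  At Y: go left to Q.
    Visit Q.
    At Q: go left to H.
      Visit H.
      At H: no left child.
      At H: go right to C.
        C is a leaf — visit C.
    At Q: no right child.
  At Y: go right to X.
    Visit X.
    At X: go left to G.
      G is a leaf — visit G.
    At X: no right child.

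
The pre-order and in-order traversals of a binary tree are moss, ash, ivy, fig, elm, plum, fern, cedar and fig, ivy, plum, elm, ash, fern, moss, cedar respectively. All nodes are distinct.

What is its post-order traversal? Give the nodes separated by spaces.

fig plum elm ivy fern ash cedar moss

The first element of pre-order is the root; it splits in-order into left and right subtrees.
Root moss: left subtree has 6 nodes {fig, ivy, plum, elm, ash, fern}, right has 1 {cedar}.
  Root ash: left subtree has 4 nodes {fig, ivy, plum, elm}, right has 1 {fern}.
    Root ivy: left subtree has 1 node {fig}, right has 2 {plum, elm}.
      Root elm: left subtree has 1 node {plum}, right has 0 { }.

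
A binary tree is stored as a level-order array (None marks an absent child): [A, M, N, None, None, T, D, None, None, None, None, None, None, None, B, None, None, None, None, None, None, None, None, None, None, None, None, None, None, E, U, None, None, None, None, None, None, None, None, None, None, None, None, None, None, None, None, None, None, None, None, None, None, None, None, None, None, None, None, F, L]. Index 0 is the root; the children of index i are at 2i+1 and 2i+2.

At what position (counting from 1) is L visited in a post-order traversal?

4

Post-order visits the left subtree, then the right subtree, then the node.
At A: go left to M.
  M is a leaf — visit M.
At A: go right to N.
  At N: go left to T.
    T is a leaf — visit T.
  At N: go right to D.
    At D: no left child.
    At D: go right to B.
      At B: go left to E.
        At E: go left to F.
          F is a leaf — visit F.
        At E: go right to L.
          L is a leaf — visit L.
        Visit E.
      At B: go right to U.
        U is a leaf — visit U.
      Visit B.
    Visit D.
  Visit N.
Visit A.
Full post-order sequence: M, T, F, L, E, U, B, D, N, A.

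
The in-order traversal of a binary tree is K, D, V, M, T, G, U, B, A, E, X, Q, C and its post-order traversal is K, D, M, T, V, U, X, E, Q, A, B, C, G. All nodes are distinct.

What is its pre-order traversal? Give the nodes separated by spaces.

The last element of post-order is the root; it splits in-order into left and right subtrees.
Root G: left subtree has 5 nodes {K, D, V, M, T}, right has 7 {U, B, A, E, X, Q, C}.
  Root V: left subtree has 2 nodes {K, D}, right has 2 {M, T}.
    Root D: left subtree has 1 node {K}, right has 0 { }.
    Root T: left subtree has 1 node {M}, right has 0 { }.
  Root C: left subtree has 6 nodes {U, B, A, E, X, Q}, right has 0 { }.
    Root B: left subtree has 1 node {U}, right has 4 {A, E, X, Q}.
      Root A: left subtree has 0 nodes { }, right has 3 {E, X, Q}.
        Root Q: left subtree has 2 nodes {E, X}, right has 0 { }.
          Root E: left subtree has 0 nodes { }, right has 1 {X}.

G V D K T M C B U A Q E X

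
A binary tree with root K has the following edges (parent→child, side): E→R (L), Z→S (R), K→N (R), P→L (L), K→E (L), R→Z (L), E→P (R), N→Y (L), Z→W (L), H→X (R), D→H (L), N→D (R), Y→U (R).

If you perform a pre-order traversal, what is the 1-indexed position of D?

12

Pre-order visits the node, then its left subtree, then its right subtree.
Visit K.
At K: go left to E.
  Visit E.
  At E: go left to R.
    Visit R.
    At R: go left to Z.
      Visit Z.
      At Z: go left to W.
        W is a leaf — visit W.
      At Z: go right to S.
        S is a leaf — visit S.
    At R: no right child.
  At E: go right to P.
    Visit P.
    At P: go left to L.
      L is a leaf — visit L.
    At P: no right child.
At K: go right to N.
  Visit N.
  At N: go left to Y.
    Visit Y.
    At Y: no left child.
    At Y: go right to U.
      U is a leaf — visit U.
  At N: go right to D.
    Visit D.
    At D: go left to H.
      Visit H.
      At H: no left child.
      At H: go right to X.
        X is a leaf — visit X.
    At D: no right child.
Full pre-order sequence: K, E, R, Z, W, S, P, L, N, Y, U, D, H, X.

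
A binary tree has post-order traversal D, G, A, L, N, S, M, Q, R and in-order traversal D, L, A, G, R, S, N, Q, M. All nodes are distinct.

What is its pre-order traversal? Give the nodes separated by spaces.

R L D A G Q S N M

The last element of post-order is the root; it splits in-order into left and right subtrees.
Root R: left subtree has 4 nodes {D, L, A, G}, right has 4 {S, N, Q, M}.
  Root L: left subtree has 1 node {D}, right has 2 {A, G}.
    Root A: left subtree has 0 nodes { }, right has 1 {G}.
  Root Q: left subtree has 2 nodes {S, N}, right has 1 {M}.
    Root S: left subtree has 0 nodes { }, right has 1 {N}.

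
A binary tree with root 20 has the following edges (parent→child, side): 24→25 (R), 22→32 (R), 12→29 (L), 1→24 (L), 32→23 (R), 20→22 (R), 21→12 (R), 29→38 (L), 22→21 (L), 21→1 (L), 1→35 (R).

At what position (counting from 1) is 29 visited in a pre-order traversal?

Pre-order visits the node, then its left subtree, then its right subtree.
Visit 20.
At 20: no left child.
At 20: go right to 22.
  Visit 22.
  At 22: go left to 21.
    Visit 21.
    At 21: go left to 1.
      Visit 1.
      At 1: go left to 24.
        Visit 24.
        At 24: no left child.
        At 24: go right to 25.
          25 is a leaf — visit 25.
      At 1: go right to 35.
        35 is a leaf — visit 35.
    At 21: go right to 12.
      Visit 12.
      At 12: go left to 29.
        Visit 29.
        At 29: go left to 38.
          38 is a leaf — visit 38.
        At 29: no right child.
      At 12: no right child.
  At 22: go right to 32.
    Visit 32.
    At 32: no left child.
    At 32: go right to 23.
      23 is a leaf — visit 23.
Full pre-order sequence: 20, 22, 21, 1, 24, 25, 35, 12, 29, 38, 32, 23.

9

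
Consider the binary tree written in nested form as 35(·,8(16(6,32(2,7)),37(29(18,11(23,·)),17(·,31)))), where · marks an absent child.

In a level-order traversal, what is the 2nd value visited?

8

Level-order visits nodes level by level from the root, left to right within each level.
Level 0: 35
Level 1: 8
Level 2: 16, 37
Level 3: 6, 32, 29, 17
Level 4: 2, 7, 18, 11, 31
Level 5: 23
Full level-order sequence: 35, 8, 16, 37, 6, 32, 29, 17, 2, 7, 18, 11, 31, 23.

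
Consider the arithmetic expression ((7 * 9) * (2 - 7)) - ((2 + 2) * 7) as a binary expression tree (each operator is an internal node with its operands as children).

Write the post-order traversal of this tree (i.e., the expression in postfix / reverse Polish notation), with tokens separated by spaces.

Post-order on an expression tree gives postfix notation: for each operator, emit left operand, right operand, then the operator.

7 9 * 2 7 - * 2 2 + 7 * -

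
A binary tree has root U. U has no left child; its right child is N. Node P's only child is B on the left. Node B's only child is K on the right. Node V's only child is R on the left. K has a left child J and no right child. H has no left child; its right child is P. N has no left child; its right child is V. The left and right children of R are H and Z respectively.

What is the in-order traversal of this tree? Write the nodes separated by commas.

U, N, H, B, J, K, P, R, Z, V

In-order visits the left subtree, then the node, then the right subtree.
At U: no left child.
Visit U.
At U: go right to N.
  At N: no left child.
  Visit N.
  At N: go right to V.
    At V: go left to R.
      At R: go left to H.
        At H: no left child.
        Visit H.
        At H: go right to P.
          At P: go left to B.
            At B: no left child.
            Visit B.
            At B: go right to K.
              At K: go left to J.
                J is a leaf — visit J.
              Visit K.
              At K: no right child.
          Visit P.
          At P: no right child.
      Visit R.
      At R: go right to Z.
        Z is a leaf — visit Z.
    Visit V.
    At V: no right child.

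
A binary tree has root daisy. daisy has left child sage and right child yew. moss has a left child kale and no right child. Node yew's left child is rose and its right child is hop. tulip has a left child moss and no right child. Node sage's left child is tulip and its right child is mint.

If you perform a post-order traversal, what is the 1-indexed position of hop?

7

Post-order visits the left subtree, then the right subtree, then the node.
At daisy: go left to sage.
  At sage: go left to tulip.
    At tulip: go left to moss.
      At moss: go left to kale.
        kale is a leaf — visit kale.
      At moss: no right child.
      Visit moss.
    At tulip: no right child.
    Visit tulip.
  At sage: go right to mint.
    mint is a leaf — visit mint.
  Visit sage.
At daisy: go right to yew.
  At yew: go left to rose.
    rose is a leaf — visit rose.
  At yew: go right to hop.
    hop is a leaf — visit hop.
  Visit yew.
Visit daisy.
Full post-order sequence: kale, moss, tulip, mint, sage, rose, hop, yew, daisy.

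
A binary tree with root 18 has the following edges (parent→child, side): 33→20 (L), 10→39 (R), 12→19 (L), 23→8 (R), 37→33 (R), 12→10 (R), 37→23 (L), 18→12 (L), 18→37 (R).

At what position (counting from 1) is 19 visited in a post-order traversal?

Post-order visits the left subtree, then the right subtree, then the node.
At 18: go left to 12.
  At 12: go left to 19.
    19 is a leaf — visit 19.
  At 12: go right to 10.
    At 10: no left child.
    At 10: go right to 39.
      39 is a leaf — visit 39.
    Visit 10.
  Visit 12.
At 18: go right to 37.
  At 37: go left to 23.
    At 23: no left child.
    At 23: go right to 8.
      8 is a leaf — visit 8.
    Visit 23.
  At 37: go right to 33.
    At 33: go left to 20.
      20 is a leaf — visit 20.
    At 33: no right child.
    Visit 33.
  Visit 37.
Visit 18.
Full post-order sequence: 19, 39, 10, 12, 8, 23, 20, 33, 37, 18.

1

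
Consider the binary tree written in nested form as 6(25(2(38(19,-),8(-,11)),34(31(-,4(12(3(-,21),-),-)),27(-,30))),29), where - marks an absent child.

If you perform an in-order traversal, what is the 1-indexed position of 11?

5

In-order visits the left subtree, then the node, then the right subtree.
At 6: go left to 25.
  At 25: go left to 2.
    At 2: go left to 38.
      At 38: go left to 19.
        19 is a leaf — visit 19.
      Visit 38.
      At 38: no right child.
    Visit 2.
    At 2: go right to 8.
      At 8: no left child.
      Visit 8.
      At 8: go right to 11.
        11 is a leaf — visit 11.
  Visit 25.
  At 25: go right to 34.
    At 34: go left to 31.
      At 31: no left child.
      Visit 31.
      At 31: go right to 4.
        At 4: go left to 12.
          At 12: go left to 3.
            At 3: no left child.
            Visit 3.
            At 3: go right to 21.
              21 is a leaf — visit 21.
          Visit 12.
          At 12: no right child.
        Visit 4.
        At 4: no right child.
    Visit 34.
    At 34: go right to 27.
      At 27: no left child.
      Visit 27.
      At 27: go right to 30.
        30 is a leaf — visit 30.
Visit 6.
At 6: go right to 29.
  29 is a leaf — visit 29.
Full in-order sequence: 19, 38, 2, 8, 11, 25, 31, 3, 21, 12, 4, 34, 27, 30, 6, 29.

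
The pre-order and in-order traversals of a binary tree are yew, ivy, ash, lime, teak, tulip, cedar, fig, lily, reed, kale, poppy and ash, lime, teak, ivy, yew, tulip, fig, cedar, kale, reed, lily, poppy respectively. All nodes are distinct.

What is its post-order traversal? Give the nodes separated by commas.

teak, lime, ash, ivy, fig, kale, reed, poppy, lily, cedar, tulip, yew

The first element of pre-order is the root; it splits in-order into left and right subtrees.
Root yew: left subtree has 4 nodes {ash, lime, teak, ivy}, right has 7 {tulip, fig, cedar, kale, reed, lily, poppy}.
  Root ivy: left subtree has 3 nodes {ash, lime, teak}, right has 0 { }.
    Root ash: left subtree has 0 nodes { }, right has 2 {lime, teak}.
      Root lime: left subtree has 0 nodes { }, right has 1 {teak}.
  Root tulip: left subtree has 0 nodes { }, right has 6 {fig, cedar, kale, reed, lily, poppy}.
    Root cedar: left subtree has 1 node {fig}, right has 4 {kale, reed, lily, poppy}.
      Root lily: left subtree has 2 nodes {kale, reed}, right has 1 {poppy}.
        Root reed: left subtree has 1 node {kale}, right has 0 { }.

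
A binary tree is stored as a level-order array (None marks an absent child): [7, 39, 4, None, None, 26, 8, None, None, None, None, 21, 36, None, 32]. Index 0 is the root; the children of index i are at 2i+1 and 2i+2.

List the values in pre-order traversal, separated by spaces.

7 39 4 26 21 36 8 32

Pre-order visits the node, then its left subtree, then its right subtree.
Visit 7.
At 7: go left to 39.
  39 is a leaf — visit 39.
At 7: go right to 4.
  Visit 4.
  At 4: go left to 26.
    Visit 26.
    At 26: go left to 21.
      21 is a leaf — visit 21.
    At 26: go right to 36.
      36 is a leaf — visit 36.
  At 4: go right to 8.
    Visit 8.
    At 8: no left child.
    At 8: go right to 32.
      32 is a leaf — visit 32.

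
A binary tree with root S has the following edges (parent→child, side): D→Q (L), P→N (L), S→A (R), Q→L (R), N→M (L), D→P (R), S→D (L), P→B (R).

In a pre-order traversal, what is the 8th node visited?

Pre-order visits the node, then its left subtree, then its right subtree.
Visit S.
At S: go left to D.
  Visit D.
  At D: go left to Q.
    Visit Q.
    At Q: no left child.
    At Q: go right to L.
      L is a leaf — visit L.
  At D: go right to P.
    Visit P.
    At P: go left to N.
      Visit N.
      At N: go left to M.
        M is a leaf — visit M.
      At N: no right child.
    At P: go right to B.
      B is a leaf — visit B.
At S: go right to A.
  A is a leaf — visit A.
Full pre-order sequence: S, D, Q, L, P, N, M, B, A.

B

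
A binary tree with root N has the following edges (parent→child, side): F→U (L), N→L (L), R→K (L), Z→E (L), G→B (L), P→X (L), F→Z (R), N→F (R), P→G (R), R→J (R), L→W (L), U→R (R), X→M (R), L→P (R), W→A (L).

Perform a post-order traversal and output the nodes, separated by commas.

Post-order visits the left subtree, then the right subtree, then the node.
At N: go left to L.
  At L: go left to W.
    At W: go left to A.
      A is a leaf — visit A.
    At W: no right child.
    Visit W.
  At L: go right to P.
    At P: go left to X.
      At X: no left child.
      At X: go right to M.
        M is a leaf — visit M.
      Visit X.
    At P: go right to G.
      At G: go left to B.
        B is a leaf — visit B.
      At G: no right child.
      Visit G.
    Visit P.
  Visit L.
At N: go right to F.
  At F: go left to U.
    At U: no left child.
    At U: go right to R.
      At R: go left to K.
        K is a leaf — visit K.
      At R: go right to J.
        J is a leaf — visit J.
      Visit R.
    Visit U.
  At F: go right to Z.
    At Z: go left to E.
      E is a leaf — visit E.
    At Z: no right child.
    Visit Z.
  Visit F.
Visit N.

A, W, M, X, B, G, P, L, K, J, R, U, E, Z, F, N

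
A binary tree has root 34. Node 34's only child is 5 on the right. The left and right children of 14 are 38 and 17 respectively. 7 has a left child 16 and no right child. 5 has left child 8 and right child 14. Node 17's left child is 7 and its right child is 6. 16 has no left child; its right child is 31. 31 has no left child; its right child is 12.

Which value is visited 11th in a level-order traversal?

12

Level-order visits nodes level by level from the root, left to right within each level.
Level 0: 34
Level 1: 5
Level 2: 8, 14
Level 3: 38, 17
Level 4: 7, 6
Level 5: 16
Level 6: 31
Level 7: 12
Full level-order sequence: 34, 5, 8, 14, 38, 17, 7, 6, 16, 31, 12.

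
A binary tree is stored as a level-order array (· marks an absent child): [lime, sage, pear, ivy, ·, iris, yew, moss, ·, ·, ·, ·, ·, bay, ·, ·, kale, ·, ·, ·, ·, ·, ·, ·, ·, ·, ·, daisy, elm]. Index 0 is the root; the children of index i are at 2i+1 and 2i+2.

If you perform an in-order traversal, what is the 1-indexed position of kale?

In-order visits the left subtree, then the node, then the right subtree.
At lime: go left to sage.
  At sage: go left to ivy.
    At ivy: go left to moss.
      At moss: no left child.
      Visit moss.
      At moss: go right to kale.
        kale is a leaf — visit kale.
    Visit ivy.
    At ivy: no right child.
  Visit sage.
  At sage: no right child.
Visit lime.
At lime: go right to pear.
  At pear: go left to iris.
    iris is a leaf — visit iris.
  Visit pear.
  At pear: go right to yew.
    At yew: go left to bay.
      At bay: go left to daisy.
        daisy is a leaf — visit daisy.
      Visit bay.
      At bay: go right to elm.
        elm is a leaf — visit elm.
    Visit yew.
    At yew: no right child.
Full in-order sequence: moss, kale, ivy, sage, lime, iris, pear, daisy, bay, elm, yew.

2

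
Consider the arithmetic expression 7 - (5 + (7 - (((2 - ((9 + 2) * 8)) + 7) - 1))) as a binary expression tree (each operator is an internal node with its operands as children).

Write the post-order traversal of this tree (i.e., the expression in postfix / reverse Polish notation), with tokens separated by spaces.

Post-order on an expression tree gives postfix notation: for each operator, emit left operand, right operand, then the operator.

7 5 7 2 9 2 + 8 * - 7 + 1 - - + -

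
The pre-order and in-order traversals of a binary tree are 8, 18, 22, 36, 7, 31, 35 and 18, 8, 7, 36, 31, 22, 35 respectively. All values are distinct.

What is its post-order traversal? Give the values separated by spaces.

The first element of pre-order is the root; it splits in-order into left and right subtrees.
Root 8: left subtree has 1 node {18}, right has 5 {7, 36, 31, 22, 35}.
  Root 22: left subtree has 3 nodes {7, 36, 31}, right has 1 {35}.
    Root 36: left subtree has 1 node {7}, right has 1 {31}.

18 7 31 36 35 22 8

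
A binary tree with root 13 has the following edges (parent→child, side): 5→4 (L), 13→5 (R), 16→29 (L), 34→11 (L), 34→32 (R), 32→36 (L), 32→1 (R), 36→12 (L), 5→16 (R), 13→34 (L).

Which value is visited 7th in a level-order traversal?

Level-order visits nodes level by level from the root, left to right within each level.
Level 0: 13
Level 1: 34, 5
Level 2: 11, 32, 4, 16
Level 3: 36, 1, 29
Level 4: 12
Full level-order sequence: 13, 34, 5, 11, 32, 4, 16, 36, 1, 29, 12.

16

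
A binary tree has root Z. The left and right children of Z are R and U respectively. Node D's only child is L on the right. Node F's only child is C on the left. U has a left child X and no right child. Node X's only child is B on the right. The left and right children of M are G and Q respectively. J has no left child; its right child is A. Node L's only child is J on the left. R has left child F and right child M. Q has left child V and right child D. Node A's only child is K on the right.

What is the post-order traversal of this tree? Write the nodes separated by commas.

C, F, G, V, K, A, J, L, D, Q, M, R, B, X, U, Z

Post-order visits the left subtree, then the right subtree, then the node.
At Z: go left to R.
  At R: go left to F.
    At F: go left to C.
      C is a leaf — visit C.
    At F: no right child.
    Visit F.
  At R: go right to M.
    At M: go left to G.
      G is a leaf — visit G.
    At M: go right to Q.
      At Q: go left to V.
        V is a leaf — visit V.
      At Q: go right to D.
        At D: no left child.
        At D: go right to L.
          At L: go left to J.
            At J: no left child.
            At J: go right to A.
              At A: no left child.
              At A: go right to K.
                K is a leaf — visit K.
              Visit A.
            Visit J.
          At L: no right child.
          Visit L.
        Visit D.
      Visit Q.
    Visit M.
  Visit R.
At Z: go right to U.
  At U: go left to X.
    At X: no left child.
    At X: go right to B.
      B is a leaf — visit B.
    Visit X.
  At U: no right child.
  Visit U.
Visit Z.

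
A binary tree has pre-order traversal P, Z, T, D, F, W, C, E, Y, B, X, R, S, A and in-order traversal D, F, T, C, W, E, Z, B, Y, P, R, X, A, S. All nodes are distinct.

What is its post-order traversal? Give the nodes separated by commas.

The first element of pre-order is the root; it splits in-order into left and right subtrees.
Root P: left subtree has 9 nodes {D, F, T, C, W, E, Z, B, Y}, right has 4 {R, X, A, S}.
  Root Z: left subtree has 6 nodes {D, F, T, C, W, E}, right has 2 {B, Y}.
    Root T: left subtree has 2 nodes {D, F}, right has 3 {C, W, E}.
      Root D: left subtree has 0 nodes { }, right has 1 {F}.
      Root W: left subtree has 1 node {C}, right has 1 {E}.
    Root Y: left subtree has 1 node {B}, right has 0 { }.
  Root X: left subtree has 1 node {R}, right has 2 {A, S}.
    Root S: left subtree has 1 node {A}, right has 0 { }.

F, D, C, E, W, T, B, Y, Z, R, A, S, X, P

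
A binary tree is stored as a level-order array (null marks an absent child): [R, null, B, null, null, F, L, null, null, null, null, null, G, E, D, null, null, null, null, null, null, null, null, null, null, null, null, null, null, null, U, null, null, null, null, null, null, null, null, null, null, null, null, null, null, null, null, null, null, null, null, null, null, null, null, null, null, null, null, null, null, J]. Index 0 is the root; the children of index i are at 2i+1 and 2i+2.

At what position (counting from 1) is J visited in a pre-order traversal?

Pre-order visits the node, then its left subtree, then its right subtree.
Visit R.
At R: no left child.
At R: go right to B.
  Visit B.
  At B: go left to F.
    Visit F.
    At F: no left child.
    At F: go right to G.
      G is a leaf — visit G.
  At B: go right to L.
    Visit L.
    At L: go left to E.
      E is a leaf — visit E.
    At L: go right to D.
      Visit D.
      At D: no left child.
      At D: go right to U.
        Visit U.
        At U: go left to J.
          J is a leaf — visit J.
        At U: no right child.
Full pre-order sequence: R, B, F, G, L, E, D, U, J.

9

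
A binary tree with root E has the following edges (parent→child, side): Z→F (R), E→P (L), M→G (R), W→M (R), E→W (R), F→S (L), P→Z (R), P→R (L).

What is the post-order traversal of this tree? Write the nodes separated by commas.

Post-order visits the left subtree, then the right subtree, then the node.
At E: go left to P.
  At P: go left to R.
    R is a leaf — visit R.
  At P: go right to Z.
    At Z: no left child.
    At Z: go right to F.
      At F: go left to S.
        S is a leaf — visit S.
      At F: no right child.
      Visit F.
    Visit Z.
  Visit P.
At E: go right to W.
  At W: no left child.
  At W: go right to M.
    At M: no left child.
    At M: go right to G.
      G is a leaf — visit G.
    Visit M.
  Visit W.
Visit E.

R, S, F, Z, P, G, M, W, E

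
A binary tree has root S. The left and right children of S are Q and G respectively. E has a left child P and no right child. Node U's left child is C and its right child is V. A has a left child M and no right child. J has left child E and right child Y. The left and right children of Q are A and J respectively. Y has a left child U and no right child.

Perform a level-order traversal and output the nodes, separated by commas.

S, Q, G, A, J, M, E, Y, P, U, C, V

Level-order visits nodes level by level from the root, left to right within each level.
Level 0: S
Level 1: Q, G
Level 2: A, J
Level 3: M, E, Y
Level 4: P, U
Level 5: C, V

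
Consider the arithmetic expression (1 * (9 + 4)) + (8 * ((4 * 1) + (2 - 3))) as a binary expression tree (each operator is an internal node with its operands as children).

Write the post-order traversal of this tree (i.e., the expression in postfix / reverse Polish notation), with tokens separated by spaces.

1 9 4 + * 8 4 1 * 2 3 - + * +

Post-order on an expression tree gives postfix notation: for each operator, emit left operand, right operand, then the operator.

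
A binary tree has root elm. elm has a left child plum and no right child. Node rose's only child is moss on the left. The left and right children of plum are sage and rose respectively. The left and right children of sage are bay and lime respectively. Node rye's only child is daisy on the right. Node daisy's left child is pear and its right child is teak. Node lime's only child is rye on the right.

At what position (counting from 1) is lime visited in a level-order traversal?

Level-order visits nodes level by level from the root, left to right within each level.
Level 0: elm
Level 1: plum
Level 2: sage, rose
Level 3: bay, lime, moss
Level 4: rye
Level 5: daisy
Level 6: pear, teak
Full level-order sequence: elm, plum, sage, rose, bay, lime, moss, rye, daisy, pear, teak.

6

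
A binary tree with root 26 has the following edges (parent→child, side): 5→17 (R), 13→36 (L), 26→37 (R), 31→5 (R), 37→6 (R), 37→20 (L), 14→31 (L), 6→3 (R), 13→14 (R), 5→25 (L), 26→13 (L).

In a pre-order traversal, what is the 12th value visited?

Pre-order visits the node, then its left subtree, then its right subtree.
Visit 26.
At 26: go left to 13.
  Visit 13.
  At 13: go left to 36.
    36 is a leaf — visit 36.
  At 13: go right to 14.
    Visit 14.
    At 14: go left to 31.
      Visit 31.
      At 31: no left child.
      At 31: go right to 5.
        Visit 5.
        At 5: go left to 25.
          25 is a leaf — visit 25.
        At 5: go right to 17.
          17 is a leaf — visit 17.
    At 14: no right child.
At 26: go right to 37.
  Visit 37.
  At 37: go left to 20.
    20 is a leaf — visit 20.
  At 37: go right to 6.
    Visit 6.
    At 6: no left child.
    At 6: go right to 3.
      3 is a leaf — visit 3.
Full pre-order sequence: 26, 13, 36, 14, 31, 5, 25, 17, 37, 20, 6, 3.

3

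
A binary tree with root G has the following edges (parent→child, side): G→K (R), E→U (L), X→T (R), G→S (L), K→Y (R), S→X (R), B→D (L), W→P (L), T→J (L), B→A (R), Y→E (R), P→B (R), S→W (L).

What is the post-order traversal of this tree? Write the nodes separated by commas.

Post-order visits the left subtree, then the right subtree, then the node.
At G: go left to S.
  At S: go left to W.
    At W: go left to P.
      At P: no left child.
      At P: go right to B.
        At B: go left to D.
          D is a leaf — visit D.
        At B: go right to A.
          A is a leaf — visit A.
        Visit B.
      Visit P.
    At W: no right child.
    Visit W.
  At S: go right to X.
    At X: no left child.
    At X: go right to T.
      At T: go left to J.
        J is a leaf — visit J.
      At T: no right child.
      Visit T.
    Visit X.
  Visit S.
At G: go right to K.
  At K: no left child.
  At K: go right to Y.
    At Y: no left child.
    At Y: go right to E.
      At E: go left to U.
        U is a leaf — visit U.
      At E: no right child.
      Visit E.
    Visit Y.
  Visit K.
Visit G.

D, A, B, P, W, J, T, X, S, U, E, Y, K, G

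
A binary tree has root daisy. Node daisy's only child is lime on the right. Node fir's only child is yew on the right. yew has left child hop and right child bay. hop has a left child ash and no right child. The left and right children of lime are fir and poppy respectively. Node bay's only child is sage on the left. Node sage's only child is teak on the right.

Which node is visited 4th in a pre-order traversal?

Pre-order visits the node, then its left subtree, then its right subtree.
Visit daisy.
At daisy: no left child.
At daisy: go right to lime.
  Visit lime.
  At lime: go left to fir.
    Visit fir.
    At fir: no left child.
    At fir: go right to yew.
      Visit yew.
      At yew: go left to hop.
        Visit hop.
        At hop: go left to ash.
          ash is a leaf — visit ash.
        At hop: no right child.
      At yew: go right to bay.
        Visit bay.
        At bay: go left to sage.
          Visit sage.
          At sage: no left child.
          At sage: go right to teak.
            teak is a leaf — visit teak.
        At bay: no right child.
  At lime: go right to poppy.
    poppy is a leaf — visit poppy.
Full pre-order sequence: daisy, lime, fir, yew, hop, ash, bay, sage, teak, poppy.

yew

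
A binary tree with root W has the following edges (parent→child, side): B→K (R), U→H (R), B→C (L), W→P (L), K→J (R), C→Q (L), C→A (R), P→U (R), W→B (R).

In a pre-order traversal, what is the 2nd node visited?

P

Pre-order visits the node, then its left subtree, then its right subtree.
Visit W.
At W: go left to P.
  Visit P.
  At P: no left child.
  At P: go right to U.
    Visit U.
    At U: no left child.
    At U: go right to H.
      H is a leaf — visit H.
At W: go right to B.
  Visit B.
  At B: go left to C.
    Visit C.
    At C: go left to Q.
      Q is a leaf — visit Q.
    At C: go right to A.
      A is a leaf — visit A.
  At B: go right to K.
    Visit K.
    At K: no left child.
    At K: go right to J.
      J is a leaf — visit J.
Full pre-order sequence: W, P, U, H, B, C, Q, A, K, J.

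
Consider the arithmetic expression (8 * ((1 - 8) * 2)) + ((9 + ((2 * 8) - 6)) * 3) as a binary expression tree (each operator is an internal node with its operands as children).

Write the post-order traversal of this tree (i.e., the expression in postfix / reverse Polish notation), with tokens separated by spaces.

Post-order on an expression tree gives postfix notation: for each operator, emit left operand, right operand, then the operator.

8 1 8 - 2 * * 9 2 8 * 6 - + 3 * +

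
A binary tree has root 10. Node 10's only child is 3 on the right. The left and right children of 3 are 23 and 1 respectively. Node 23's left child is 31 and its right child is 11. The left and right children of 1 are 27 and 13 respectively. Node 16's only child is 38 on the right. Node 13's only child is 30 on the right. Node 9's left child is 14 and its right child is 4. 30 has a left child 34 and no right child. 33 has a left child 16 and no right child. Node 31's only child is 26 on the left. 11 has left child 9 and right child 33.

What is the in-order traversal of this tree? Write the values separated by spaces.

10 26 31 23 14 9 4 11 16 38 33 3 27 1 13 34 30

In-order visits the left subtree, then the node, then the right subtree.
At 10: no left child.
Visit 10.
At 10: go right to 3.
  At 3: go left to 23.
    At 23: go left to 31.
      At 31: go left to 26.
        26 is a leaf — visit 26.
      Visit 31.
      At 31: no right child.
    Visit 23.
    At 23: go right to 11.
      At 11: go left to 9.
        At 9: go left to 14.
          14 is a leaf — visit 14.
        Visit 9.
        At 9: go right to 4.
          4 is a leaf — visit 4.
      Visit 11.
      At 11: go right to 33.
        At 33: go left to 16.
          At 16: no left child.
          Visit 16.
          At 16: go right to 38.
            38 is a leaf — visit 38.
        Visit 33.
        At 33: no right child.
  Visit 3.
  At 3: go right to 1.
    At 1: go left to 27.
      27 is a leaf — visit 27.
    Visit 1.
    At 1: go right to 13.
      At 13: no left child.
      Visit 13.
      At 13: go right to 30.
        At 30: go left to 34.
          34 is a leaf — visit 34.
        Visit 30.
        At 30: no right child.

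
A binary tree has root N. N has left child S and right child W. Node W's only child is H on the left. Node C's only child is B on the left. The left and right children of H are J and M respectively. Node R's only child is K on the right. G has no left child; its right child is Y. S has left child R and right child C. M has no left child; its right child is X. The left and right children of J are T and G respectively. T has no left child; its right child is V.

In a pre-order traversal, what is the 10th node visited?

T

Pre-order visits the node, then its left subtree, then its right subtree.
Visit N.
At N: go left to S.
  Visit S.
  At S: go left to R.
    Visit R.
    At R: no left child.
    At R: go right to K.
      K is a leaf — visit K.
  At S: go right to C.
    Visit C.
    At C: go left to B.
      B is a leaf — visit B.
    At C: no right child.
At N: go right to W.
  Visit W.
  At W: go left to H.
    Visit H.
    At H: go left to J.
      Visit J.
      At J: go left to T.
        Visit T.
        At T: no left child.
        At T: go right to V.
          V is a leaf — visit V.
      At J: go right to G.
        Visit G.
        At G: no left child.
        At G: go right to Y.
          Y is a leaf — visit Y.
    At H: go right to M.
      Visit M.
      At M: no left child.
      At M: go right to X.
        X is a leaf — visit X.
  At W: no right child.
Full pre-order sequence: N, S, R, K, C, B, W, H, J, T, V, G, Y, M, X.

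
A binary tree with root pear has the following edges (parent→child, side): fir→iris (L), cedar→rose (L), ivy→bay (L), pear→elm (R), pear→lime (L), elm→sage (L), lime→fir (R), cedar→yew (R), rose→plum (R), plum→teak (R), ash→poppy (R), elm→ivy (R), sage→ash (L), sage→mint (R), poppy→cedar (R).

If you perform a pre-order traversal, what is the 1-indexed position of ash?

Pre-order visits the node, then its left subtree, then its right subtree.
Visit pear.
At pear: go left to lime.
  Visit lime.
  At lime: no left child.
  At lime: go right to fir.
    Visit fir.
    At fir: go left to iris.
      iris is a leaf — visit iris.
    At fir: no right child.
At pear: go right to elm.
  Visit elm.
  At elm: go left to sage.
    Visit sage.
    At sage: go left to ash.
      Visit ash.
      At ash: no left child.
      At ash: go right to poppy.
        Visit poppy.
        At poppy: no left child.
        At poppy: go right to cedar.
          Visit cedar.
          At cedar: go left to rose.
            Visit rose.
            At rose: no left child.
            At rose: go right to plum.
              Visit plum.
              At plum: no left child.
              At plum: go right to teak.
                teak is a leaf — visit teak.
          At cedar: go right to yew.
            yew is a leaf — visit yew.
    At sage: go right to mint.
      mint is a leaf — visit mint.
  At elm: go right to ivy.
    Visit ivy.
    At ivy: go left to bay.
      bay is a leaf — visit bay.
    At ivy: no right child.
Full pre-order sequence: pear, lime, fir, iris, elm, sage, ash, poppy, cedar, rose, plum, teak, yew, mint, ivy, bay.

7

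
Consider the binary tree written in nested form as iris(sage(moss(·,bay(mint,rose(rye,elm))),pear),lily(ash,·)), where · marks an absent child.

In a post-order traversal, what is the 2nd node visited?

rye

Post-order visits the left subtree, then the right subtree, then the node.
At iris: go left to sage.
  At sage: go left to moss.
    At moss: no left child.
    At moss: go right to bay.
      At bay: go left to mint.
        mint is a leaf — visit mint.
      At bay: go right to rose.
        At rose: go left to rye.
          rye is a leaf — visit rye.
        At rose: go right to elm.
          elm is a leaf — visit elm.
        Visit rose.
      Visit bay.
    Visit moss.
  At sage: go right to pear.
    pear is a leaf — visit pear.
  Visit sage.
At iris: go right to lily.
  At lily: go left to ash.
    ash is a leaf — visit ash.
  At lily: no right child.
  Visit lily.
Visit iris.
Full post-order sequence: mint, rye, elm, rose, bay, moss, pear, sage, ash, lily, iris.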